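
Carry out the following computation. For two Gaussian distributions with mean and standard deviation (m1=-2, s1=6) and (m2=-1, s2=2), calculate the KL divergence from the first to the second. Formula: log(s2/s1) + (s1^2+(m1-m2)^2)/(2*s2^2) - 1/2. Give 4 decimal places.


KL divergence between normal distributions:
KL = log(s2/s1) + (s1^2 + (m1-m2)^2)/(2*s2^2) - 1/2.
log(2/6) = -1.098612.
(6^2 + (-2--1)^2)/(2*2^2) = (36 + 1)/8 = 4.625.
KL = -1.098612 + 4.625 - 0.5 = 3.0264

3.0264


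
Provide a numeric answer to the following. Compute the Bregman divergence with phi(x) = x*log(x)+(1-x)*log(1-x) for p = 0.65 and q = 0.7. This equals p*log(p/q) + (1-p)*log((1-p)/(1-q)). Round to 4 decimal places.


Bregman divergence with negative entropy generator:
D = p*log(p/q) + (1-p)*log((1-p)/(1-q)).
p = 0.65, q = 0.7.
p*log(p/q) = 0.65*log(0.65/0.7) = -0.04817.
(1-p)*log((1-p)/(1-q)) = 0.35*log(0.35/0.3) = 0.053953.
D = -0.04817 + 0.053953 = 0.0058

0.0058


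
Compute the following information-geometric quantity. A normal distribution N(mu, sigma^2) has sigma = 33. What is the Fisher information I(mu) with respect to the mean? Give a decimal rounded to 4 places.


The Fisher information for the mean of a normal distribution is I(mu) = 1/sigma^2.
sigma = 33, so sigma^2 = 1089.
I(mu) = 1/1089 = 0.0009

0.0009


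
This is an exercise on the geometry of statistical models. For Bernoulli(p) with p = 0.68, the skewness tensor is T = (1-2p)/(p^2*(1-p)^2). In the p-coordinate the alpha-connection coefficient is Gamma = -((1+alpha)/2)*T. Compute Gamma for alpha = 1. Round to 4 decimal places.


Skewness (Amari-Chentsov) tensor: T = (1-2p)/(p^2*(1-p)^2).
p = 0.68, 1-2p = -0.36, p^2 = 0.4624, (1-p)^2 = 0.1024.
T = -0.36/(0.4624 * 0.1024) = -7.602995.
In the p-coordinate, Gamma^(alpha) = Gamma^(0) - (alpha/2)*T with Gamma^(0) = (1/2)*g'(p) = -T/2,
so Gamma^(alpha) = -((1+alpha)/2)*T.
alpha = 1, -(1+alpha)/2 = -1.0.
Gamma = -1.0 * -7.602995 = 7.6030

7.6030


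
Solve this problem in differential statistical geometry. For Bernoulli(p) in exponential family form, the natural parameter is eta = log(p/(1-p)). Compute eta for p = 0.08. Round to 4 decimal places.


Natural parameter for Bernoulli: eta = log(p/(1-p)).
p = 0.08, 1-p = 0.92.
p/(1-p) = 0.086957.
eta = log(0.086957) = -2.4423

-2.4423


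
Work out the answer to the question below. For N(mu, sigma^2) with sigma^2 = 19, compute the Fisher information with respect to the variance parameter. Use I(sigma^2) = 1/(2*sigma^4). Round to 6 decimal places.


Fisher information for variance: I(sigma^2) = 1/(2*sigma^4).
sigma^2 = 19, so sigma^4 = 361.
I = 1/(2*361) = 1/722 = 0.001385

0.001385


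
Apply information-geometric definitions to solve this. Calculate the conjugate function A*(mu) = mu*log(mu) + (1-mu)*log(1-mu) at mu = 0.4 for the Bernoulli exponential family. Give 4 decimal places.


Legendre transform for Bernoulli:
A*(mu) = mu*log(mu) + (1-mu)*log(1-mu).
mu = 0.4, 1-mu = 0.6.
mu*log(mu) = 0.4*log(0.4) = -0.366516.
(1-mu)*log(1-mu) = 0.6*log(0.6) = -0.306495.
A* = -0.366516 + -0.306495 = -0.6730

-0.6730


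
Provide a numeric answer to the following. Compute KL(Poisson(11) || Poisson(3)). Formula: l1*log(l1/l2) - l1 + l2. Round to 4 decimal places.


KL divergence for Poisson:
KL = l1*log(l1/l2) - l1 + l2.
l1 = 11, l2 = 3.
log(11/3) = 1.299283.
l1*log(l1/l2) = 11 * 1.299283 = 14.292113.
KL = 14.292113 - 11 + 3 = 6.2921

6.2921


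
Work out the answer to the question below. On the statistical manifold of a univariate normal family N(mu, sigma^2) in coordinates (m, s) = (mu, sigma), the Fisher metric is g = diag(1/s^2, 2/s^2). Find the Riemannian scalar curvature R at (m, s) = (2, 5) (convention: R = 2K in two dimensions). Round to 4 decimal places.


The metric has the form g = (A dm^2 + B ds^2)/s^2 with A = 1, B = 2.
Substitute u = sqrt(A/B)*m: g = B*(du^2 + ds^2)/s^2, i.e. B times the
Poincare upper half-plane metric, which has constant Gaussian curvature -1.
Scaling a 2D metric by a constant c divides the Gaussian curvature by c,
so K = -1/B = -1/(2) = -0.5000 everywhere (the point (m, s) = (2, 5) is irrelevant:
the curvature is constant).
Scalar curvature in dimension 2: R = 2K = -2/(2) = -1.0000.

-1.0000


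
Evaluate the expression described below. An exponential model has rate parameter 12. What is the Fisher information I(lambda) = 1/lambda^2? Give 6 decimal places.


Fisher information for exponential: I(lambda) = 1/lambda^2.
lambda = 12, lambda^2 = 144.
I = 1/144 = 0.006944

0.006944


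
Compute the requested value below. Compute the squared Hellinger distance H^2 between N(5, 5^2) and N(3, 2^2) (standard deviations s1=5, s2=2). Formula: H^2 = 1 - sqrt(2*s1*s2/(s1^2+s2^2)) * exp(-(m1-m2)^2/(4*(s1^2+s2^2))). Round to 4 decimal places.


Squared Hellinger distance for Gaussians:
H^2 = 1 - sqrt(2*s1*s2/(s1^2+s2^2)) * exp(-(m1-m2)^2/(4*(s1^2+s2^2))).
s1^2 = 25, s2^2 = 4, s1^2+s2^2 = 29.
sqrt(2*5*2/(29)) = 0.830455.
(m1-m2)^2 = (2)^2 = 4.
exp(-4/(4*29)) = exp(-0.034483) = 0.966105.
H^2 = 1 - 0.830455*0.966105 = 0.1977

0.1977


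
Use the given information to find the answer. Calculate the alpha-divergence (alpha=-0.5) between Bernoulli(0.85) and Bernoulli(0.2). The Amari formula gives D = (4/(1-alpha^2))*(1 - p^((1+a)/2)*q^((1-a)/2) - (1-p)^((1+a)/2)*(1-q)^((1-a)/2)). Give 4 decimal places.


Amari alpha-divergence:
D = (4/(1-alpha^2))*(1 - p^((1+a)/2)*q^((1-a)/2) - (1-p)^((1+a)/2)*(1-q)^((1-a)/2)).
alpha = -0.5, p = 0.85, q = 0.2.
e1 = (1+alpha)/2 = 0.25, e2 = (1-alpha)/2 = 0.75.
t1 = p^e1 * q^e2 = 0.85^0.25 * 0.2^0.75 = 0.287162.
t2 = (1-p)^e1 * (1-q)^e2 = 0.15^0.25 * 0.8^0.75 = 0.52643.
4/(1-alpha^2) = 5.333333.
D = 5.333333*(1 - 0.287162 - 0.52643) = 0.9942

0.9942


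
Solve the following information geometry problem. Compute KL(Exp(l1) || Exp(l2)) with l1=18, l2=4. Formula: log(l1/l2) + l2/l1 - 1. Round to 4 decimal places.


KL divergence for exponential family:
KL = log(l1/l2) + l2/l1 - 1.
log(18/4) = 1.504077.
4/18 = 0.222222.
KL = 1.504077 + 0.222222 - 1 = 0.7263

0.7263


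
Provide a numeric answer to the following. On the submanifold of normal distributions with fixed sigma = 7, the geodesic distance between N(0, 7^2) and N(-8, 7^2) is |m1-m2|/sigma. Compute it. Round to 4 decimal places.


On the fixed-variance normal subfamily, geodesic distance = |m1-m2|/sigma.
|0 - -8| = 8.
sigma = 7.
d = 8/7 = 1.1429

1.1429


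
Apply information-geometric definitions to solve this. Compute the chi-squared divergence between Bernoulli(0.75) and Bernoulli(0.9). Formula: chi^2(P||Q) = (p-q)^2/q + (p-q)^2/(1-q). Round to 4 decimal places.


Chi-squared divergence between Bernoulli distributions:
chi^2 = (p-q)^2/q + (p-q)^2/(1-q).
p = 0.75, q = 0.9, p-q = -0.15.
(p-q)^2 = 0.0225.
term1 = 0.0225/0.9 = 0.025.
term2 = 0.0225/0.1 = 0.225.
chi^2 = 0.025 + 0.225 = 0.2500

0.2500


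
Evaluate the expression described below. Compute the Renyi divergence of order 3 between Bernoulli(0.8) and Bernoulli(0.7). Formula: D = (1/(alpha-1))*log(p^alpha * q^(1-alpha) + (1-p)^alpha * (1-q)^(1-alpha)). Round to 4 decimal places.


Renyi divergence of order alpha between Bernoulli distributions:
D = (1/(alpha-1))*log(p^alpha * q^(1-alpha) + (1-p)^alpha * (1-q)^(1-alpha)).
alpha = 3, p = 0.8, q = 0.7.
p^alpha * q^(1-alpha) = 0.8^3 * 0.7^-2 = 1.044898.
(1-p)^alpha * (1-q)^(1-alpha) = 0.2^3 * 0.3^-2 = 0.088889.
sum = 1.044898 + 0.088889 = 1.133787.
D = (1/2)*log(1.133787) = 0.0628

0.0628


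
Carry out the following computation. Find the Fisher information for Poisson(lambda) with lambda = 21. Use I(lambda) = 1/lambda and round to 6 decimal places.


Fisher information for Poisson: I(lambda) = 1/lambda.
lambda = 21.
I(lambda) = 1/21 = 0.047619

0.047619


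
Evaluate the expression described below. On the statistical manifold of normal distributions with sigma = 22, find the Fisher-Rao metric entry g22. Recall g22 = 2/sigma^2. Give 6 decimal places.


For the 2-parameter normal family, the Fisher metric has:
  g11 = 1/sigma^2, g22 = 2/sigma^2.
sigma = 22, sigma^2 = 484.
g22 = 0.004132

0.004132


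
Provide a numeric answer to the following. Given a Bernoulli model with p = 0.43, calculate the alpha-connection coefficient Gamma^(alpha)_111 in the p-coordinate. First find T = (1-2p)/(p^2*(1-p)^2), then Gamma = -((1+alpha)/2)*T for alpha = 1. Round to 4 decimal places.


Skewness (Amari-Chentsov) tensor: T = (1-2p)/(p^2*(1-p)^2).
p = 0.43, 1-2p = 0.14, p^2 = 0.1849, (1-p)^2 = 0.3249.
T = 0.14/(0.1849 * 0.3249) = 2.330459.
In the p-coordinate, Gamma^(alpha) = Gamma^(0) - (alpha/2)*T with Gamma^(0) = (1/2)*g'(p) = -T/2,
so Gamma^(alpha) = -((1+alpha)/2)*T.
alpha = 1, -(1+alpha)/2 = -1.0.
Gamma = -1.0 * 2.330459 = -2.3305

-2.3305


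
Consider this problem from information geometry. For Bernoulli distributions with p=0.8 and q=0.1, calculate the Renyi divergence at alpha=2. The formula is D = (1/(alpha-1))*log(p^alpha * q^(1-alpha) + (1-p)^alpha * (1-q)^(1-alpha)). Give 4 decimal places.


Renyi divergence of order alpha between Bernoulli distributions:
D = (1/(alpha-1))*log(p^alpha * q^(1-alpha) + (1-p)^alpha * (1-q)^(1-alpha)).
alpha = 2, p = 0.8, q = 0.1.
p^alpha * q^(1-alpha) = 0.8^2 * 0.1^-1 = 6.4.
(1-p)^alpha * (1-q)^(1-alpha) = 0.2^2 * 0.9^-1 = 0.044444.
sum = 6.4 + 0.044444 = 6.444444.
D = (1/1)*log(6.444444) = 1.8632

1.8632


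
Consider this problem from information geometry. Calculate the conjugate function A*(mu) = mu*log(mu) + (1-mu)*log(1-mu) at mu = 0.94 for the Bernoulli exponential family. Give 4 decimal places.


Legendre transform for Bernoulli:
A*(mu) = mu*log(mu) + (1-mu)*log(1-mu).
mu = 0.94, 1-mu = 0.06.
mu*log(mu) = 0.94*log(0.94) = -0.058163.
(1-mu)*log(1-mu) = 0.06*log(0.06) = -0.168805.
A* = -0.058163 + -0.168805 = -0.2270

-0.2270


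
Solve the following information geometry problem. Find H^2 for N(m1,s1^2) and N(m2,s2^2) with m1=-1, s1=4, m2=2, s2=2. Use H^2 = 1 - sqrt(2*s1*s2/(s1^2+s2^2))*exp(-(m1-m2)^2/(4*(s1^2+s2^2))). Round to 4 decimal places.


Squared Hellinger distance for Gaussians:
H^2 = 1 - sqrt(2*s1*s2/(s1^2+s2^2)) * exp(-(m1-m2)^2/(4*(s1^2+s2^2))).
s1^2 = 16, s2^2 = 4, s1^2+s2^2 = 20.
sqrt(2*4*2/(20)) = 0.894427.
(m1-m2)^2 = (-3)^2 = 9.
exp(-9/(4*20)) = exp(-0.1125) = 0.893597.
H^2 = 1 - 0.894427*0.893597 = 0.2007

0.2007


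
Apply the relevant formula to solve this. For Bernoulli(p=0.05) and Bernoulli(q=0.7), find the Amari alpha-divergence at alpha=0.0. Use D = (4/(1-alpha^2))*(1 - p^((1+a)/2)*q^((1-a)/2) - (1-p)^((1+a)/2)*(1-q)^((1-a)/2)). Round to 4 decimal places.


Amari alpha-divergence:
D = (4/(1-alpha^2))*(1 - p^((1+a)/2)*q^((1-a)/2) - (1-p)^((1+a)/2)*(1-q)^((1-a)/2)).
alpha = 0.0, p = 0.05, q = 0.7.
e1 = (1+alpha)/2 = 0.5, e2 = (1-alpha)/2 = 0.5.
t1 = p^e1 * q^e2 = 0.05^0.5 * 0.7^0.5 = 0.187083.
t2 = (1-p)^e1 * (1-q)^e2 = 0.95^0.5 * 0.3^0.5 = 0.533854.
4/(1-alpha^2) = 4.0.
D = 4.0*(1 - 0.187083 - 0.533854) = 1.1163

1.1163


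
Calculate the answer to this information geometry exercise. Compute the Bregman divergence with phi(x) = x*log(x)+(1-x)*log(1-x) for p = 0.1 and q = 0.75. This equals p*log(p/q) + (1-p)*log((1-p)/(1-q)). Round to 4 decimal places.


Bregman divergence with negative entropy generator:
D = p*log(p/q) + (1-p)*log((1-p)/(1-q)).
p = 0.1, q = 0.75.
p*log(p/q) = 0.1*log(0.1/0.75) = -0.20149.
(1-p)*log((1-p)/(1-q)) = 0.9*log(0.9/0.25) = 1.15284.
D = -0.20149 + 1.15284 = 0.9514

0.9514


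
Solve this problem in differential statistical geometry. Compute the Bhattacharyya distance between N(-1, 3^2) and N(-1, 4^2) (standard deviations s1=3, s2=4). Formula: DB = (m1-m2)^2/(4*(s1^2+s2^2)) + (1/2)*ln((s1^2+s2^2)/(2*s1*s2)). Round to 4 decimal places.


Bhattacharyya distance between two Gaussians:
DB = (m1-m2)^2/(4*(s1^2+s2^2)) + (1/2)*ln((s1^2+s2^2)/(2*s1*s2)).
(m1-m2)^2 = (0)^2 = 0.
s1^2+s2^2 = 9 + 16 = 25.
term1 = 0/100 = 0.0.
term2 = 0.5*ln(25/24.0) = 0.020411.
DB = 0.0 + 0.020411 = 0.0204

0.0204


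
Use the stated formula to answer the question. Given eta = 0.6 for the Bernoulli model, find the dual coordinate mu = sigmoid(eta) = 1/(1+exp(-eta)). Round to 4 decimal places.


Dual coordinate (expectation parameter) for Bernoulli:
mu = 1/(1+exp(-eta)).
eta = 0.6.
exp(-eta) = exp(-0.6) = 0.548812.
mu = 1/(1+0.548812) = 0.6457

0.6457


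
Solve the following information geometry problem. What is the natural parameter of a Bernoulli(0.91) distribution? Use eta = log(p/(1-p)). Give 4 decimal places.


Natural parameter for Bernoulli: eta = log(p/(1-p)).
p = 0.91, 1-p = 0.09.
p/(1-p) = 10.111111.
eta = log(10.111111) = 2.3136

2.3136


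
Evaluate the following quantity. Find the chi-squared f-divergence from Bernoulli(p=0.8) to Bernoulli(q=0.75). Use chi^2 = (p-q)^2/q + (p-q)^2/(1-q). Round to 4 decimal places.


Chi-squared divergence between Bernoulli distributions:
chi^2 = (p-q)^2/q + (p-q)^2/(1-q).
p = 0.8, q = 0.75, p-q = 0.05.
(p-q)^2 = 0.0025.
term1 = 0.0025/0.75 = 0.003333.
term2 = 0.0025/0.25 = 0.01.
chi^2 = 0.003333 + 0.01 = 0.0133

0.0133


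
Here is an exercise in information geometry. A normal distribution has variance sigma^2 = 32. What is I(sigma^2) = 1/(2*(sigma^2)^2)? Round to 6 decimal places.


Fisher information for variance: I(sigma^2) = 1/(2*sigma^4).
sigma^2 = 32, so sigma^4 = 1024.
I = 1/(2*1024) = 1/2048 = 0.000488

0.000488


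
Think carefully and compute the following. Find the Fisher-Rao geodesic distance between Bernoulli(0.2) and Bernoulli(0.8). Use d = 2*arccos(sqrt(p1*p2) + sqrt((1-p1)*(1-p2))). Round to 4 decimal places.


Geodesic distance on Bernoulli manifold:
d(p1,p2) = 2*arccos(sqrt(p1*p2) + sqrt((1-p1)*(1-p2))).
sqrt(p1*p2) = sqrt(0.2*0.8) = 0.4.
sqrt((1-p1)*(1-p2)) = sqrt(0.8*0.2) = 0.4.
arg = 0.4 + 0.4 = 0.8.
d = 2*arccos(0.8) = 1.2870

1.2870


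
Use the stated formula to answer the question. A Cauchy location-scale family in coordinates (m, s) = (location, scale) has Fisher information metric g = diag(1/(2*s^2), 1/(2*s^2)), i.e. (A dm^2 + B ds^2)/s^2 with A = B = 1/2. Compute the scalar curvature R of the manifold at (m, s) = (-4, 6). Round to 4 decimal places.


The metric has the form g = (A dm^2 + B ds^2)/s^2 with A = 1/2, B = 1/2.
Substitute u = sqrt(A/B)*m: g = B*(du^2 + ds^2)/s^2, i.e. B times the
Poincare upper half-plane metric, which has constant Gaussian curvature -1.
Scaling a 2D metric by a constant c divides the Gaussian curvature by c,
so K = -1/B = -1/(1/2) = -2.0000 everywhere (the point (m, s) = (-4, 6) is irrelevant:
the curvature is constant).
Scalar curvature in dimension 2: R = 2K = -2/(1/2) = -4.0000.

-4.0000


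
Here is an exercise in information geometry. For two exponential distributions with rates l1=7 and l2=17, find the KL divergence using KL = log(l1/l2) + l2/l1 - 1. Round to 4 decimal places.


KL divergence for exponential family:
KL = log(l1/l2) + l2/l1 - 1.
log(7/17) = -0.887303.
17/7 = 2.428571.
KL = -0.887303 + 2.428571 - 1 = 0.5413

0.5413


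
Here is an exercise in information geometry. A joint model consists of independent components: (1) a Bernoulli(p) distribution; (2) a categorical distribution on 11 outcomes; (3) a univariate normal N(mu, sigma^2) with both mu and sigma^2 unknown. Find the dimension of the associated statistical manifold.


The dimension of a statistical manifold equals the number of free
(independent) real parameters of the model. For a product of independent
blocks the parameter counts add.
- Bernoulli (p): 1.
- categorical on 11 outcomes (probabilities sum to 1): 11-1 = 10.
- normal (mu, sigma^2): 2.
Total = 1 + 10 + 2 = 13.
Dimension = 13

13


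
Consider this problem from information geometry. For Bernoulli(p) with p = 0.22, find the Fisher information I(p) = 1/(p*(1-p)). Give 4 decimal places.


For Bernoulli(p), Fisher information is I(p) = 1/(p*(1-p)).
p = 0.22, 1-p = 0.78.
p*(1-p) = 0.1716.
I(p) = 1/0.1716 = 5.8275

5.8275


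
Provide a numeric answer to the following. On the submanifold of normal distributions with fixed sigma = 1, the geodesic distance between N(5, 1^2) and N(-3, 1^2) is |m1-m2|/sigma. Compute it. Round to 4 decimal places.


On the fixed-variance normal subfamily, geodesic distance = |m1-m2|/sigma.
|5 - -3| = 8.
sigma = 1.
d = 8/1 = 8.0000

8.0000


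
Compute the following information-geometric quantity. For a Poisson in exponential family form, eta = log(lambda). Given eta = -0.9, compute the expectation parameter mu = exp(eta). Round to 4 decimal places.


Expectation parameter for Poisson exponential family:
mu = exp(eta).
eta = -0.9.
mu = exp(-0.9) = 0.4066

0.4066


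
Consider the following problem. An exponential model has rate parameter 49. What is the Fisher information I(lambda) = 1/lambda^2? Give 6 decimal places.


Fisher information for exponential: I(lambda) = 1/lambda^2.
lambda = 49, lambda^2 = 2401.
I = 1/2401 = 0.000416

0.000416


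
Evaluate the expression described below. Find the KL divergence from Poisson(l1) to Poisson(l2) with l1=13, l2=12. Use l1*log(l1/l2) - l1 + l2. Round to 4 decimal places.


KL divergence for Poisson:
KL = l1*log(l1/l2) - l1 + l2.
l1 = 13, l2 = 12.
log(13/12) = 0.080043.
l1*log(l1/l2) = 13 * 0.080043 = 1.040555.
KL = 1.040555 - 13 + 12 = 0.0406

0.0406


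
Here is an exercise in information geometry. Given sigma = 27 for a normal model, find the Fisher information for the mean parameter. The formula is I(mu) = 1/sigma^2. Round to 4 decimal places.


The Fisher information for the mean of a normal distribution is I(mu) = 1/sigma^2.
sigma = 27, so sigma^2 = 729.
I(mu) = 1/729 = 0.0014

0.0014


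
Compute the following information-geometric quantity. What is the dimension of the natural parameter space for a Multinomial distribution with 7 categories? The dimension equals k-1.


Exponential family dimension calculation:
For Multinomial with k=7 categories, dim = k-1 = 6.

6


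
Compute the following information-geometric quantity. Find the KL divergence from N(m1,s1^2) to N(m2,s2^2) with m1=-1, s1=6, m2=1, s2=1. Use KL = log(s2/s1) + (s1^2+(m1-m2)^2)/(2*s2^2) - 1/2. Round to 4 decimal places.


KL divergence between normal distributions:
KL = log(s2/s1) + (s1^2 + (m1-m2)^2)/(2*s2^2) - 1/2.
log(1/6) = -1.791759.
(6^2 + (-1-1)^2)/(2*1^2) = (36 + 4)/2 = 20.0.
KL = -1.791759 + 20.0 - 0.5 = 17.7082

17.7082


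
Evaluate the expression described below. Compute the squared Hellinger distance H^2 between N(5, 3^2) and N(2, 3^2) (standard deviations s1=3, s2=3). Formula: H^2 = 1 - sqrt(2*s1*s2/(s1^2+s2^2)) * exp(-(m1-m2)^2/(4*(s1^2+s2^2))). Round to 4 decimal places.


Squared Hellinger distance for Gaussians:
H^2 = 1 - sqrt(2*s1*s2/(s1^2+s2^2)) * exp(-(m1-m2)^2/(4*(s1^2+s2^2))).
s1^2 = 9, s2^2 = 9, s1^2+s2^2 = 18.
sqrt(2*3*3/(18)) = 1.0.
(m1-m2)^2 = (3)^2 = 9.
exp(-9/(4*18)) = exp(-0.125) = 0.882497.
H^2 = 1 - 1.0*0.882497 = 0.1175

0.1175


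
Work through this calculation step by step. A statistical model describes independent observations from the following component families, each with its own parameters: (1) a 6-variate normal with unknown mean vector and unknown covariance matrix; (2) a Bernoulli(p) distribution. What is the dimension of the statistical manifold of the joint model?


The dimension of a statistical manifold equals the number of free
(independent) real parameters of the model. For a product of independent
blocks the parameter counts add.
- 6-variate normal: 6 (mean) + 6*7/2 = 21 (symmetric covariance) = 27.
- Bernoulli (p): 1.
Total = 27 + 1 = 28.
Dimension = 28

28


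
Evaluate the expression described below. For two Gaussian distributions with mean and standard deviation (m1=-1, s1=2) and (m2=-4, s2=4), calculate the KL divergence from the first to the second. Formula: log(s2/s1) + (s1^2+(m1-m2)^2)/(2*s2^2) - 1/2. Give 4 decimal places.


KL divergence between normal distributions:
KL = log(s2/s1) + (s1^2 + (m1-m2)^2)/(2*s2^2) - 1/2.
log(4/2) = 0.693147.
(2^2 + (-1--4)^2)/(2*4^2) = (4 + 9)/32 = 0.40625.
KL = 0.693147 + 0.40625 - 0.5 = 0.5994

0.5994


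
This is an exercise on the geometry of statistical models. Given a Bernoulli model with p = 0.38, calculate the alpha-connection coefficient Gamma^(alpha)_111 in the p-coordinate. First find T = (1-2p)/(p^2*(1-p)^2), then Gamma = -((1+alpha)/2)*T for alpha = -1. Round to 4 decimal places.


Skewness (Amari-Chentsov) tensor: T = (1-2p)/(p^2*(1-p)^2).
p = 0.38, 1-2p = 0.24, p^2 = 0.1444, (1-p)^2 = 0.3844.
T = 0.24/(0.1444 * 0.3844) = 4.323751.
In the p-coordinate, Gamma^(alpha) = Gamma^(0) - (alpha/2)*T with Gamma^(0) = (1/2)*g'(p) = -T/2,
so Gamma^(alpha) = -((1+alpha)/2)*T.
alpha = -1, -(1+alpha)/2 = 0.0.
Gamma = 0.0 * 4.323751 = 0.0000

0.0000


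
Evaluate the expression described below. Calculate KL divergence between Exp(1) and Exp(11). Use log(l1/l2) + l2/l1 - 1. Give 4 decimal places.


KL divergence for exponential family:
KL = log(l1/l2) + l2/l1 - 1.
log(1/11) = -2.397895.
11/1 = 11.0.
KL = -2.397895 + 11.0 - 1 = 7.6021

7.6021


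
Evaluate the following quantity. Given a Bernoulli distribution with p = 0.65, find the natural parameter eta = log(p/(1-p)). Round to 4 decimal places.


Natural parameter for Bernoulli: eta = log(p/(1-p)).
p = 0.65, 1-p = 0.35.
p/(1-p) = 1.857143.
eta = log(1.857143) = 0.6190

0.6190


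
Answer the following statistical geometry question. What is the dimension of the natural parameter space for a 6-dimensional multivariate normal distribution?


Exponential family dimension calculation:
For 6-dim MVN: mean has 6 params, covariance has 6*7/2 = 21 unique entries.
Total dim = 6 + 21 = 27.

27


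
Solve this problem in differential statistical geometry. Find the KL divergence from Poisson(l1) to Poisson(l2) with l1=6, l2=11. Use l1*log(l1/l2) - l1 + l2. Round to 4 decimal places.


KL divergence for Poisson:
KL = l1*log(l1/l2) - l1 + l2.
l1 = 6, l2 = 11.
log(6/11) = -0.606136.
l1*log(l1/l2) = 6 * -0.606136 = -3.636815.
KL = -3.636815 - 6 + 11 = 1.3632

1.3632


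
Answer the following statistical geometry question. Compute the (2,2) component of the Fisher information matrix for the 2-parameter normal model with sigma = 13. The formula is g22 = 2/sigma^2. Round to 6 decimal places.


For the 2-parameter normal family, the Fisher metric has:
  g11 = 1/sigma^2, g22 = 2/sigma^2.
sigma = 13, sigma^2 = 169.
g22 = 0.011834

0.011834


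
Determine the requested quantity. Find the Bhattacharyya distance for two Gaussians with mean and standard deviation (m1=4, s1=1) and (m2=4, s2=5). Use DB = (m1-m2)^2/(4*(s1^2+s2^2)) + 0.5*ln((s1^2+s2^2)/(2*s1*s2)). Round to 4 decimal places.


Bhattacharyya distance between two Gaussians:
DB = (m1-m2)^2/(4*(s1^2+s2^2)) + (1/2)*ln((s1^2+s2^2)/(2*s1*s2)).
(m1-m2)^2 = (0)^2 = 0.
s1^2+s2^2 = 1 + 25 = 26.
term1 = 0/104 = 0.0.
term2 = 0.5*ln(26/10.0) = 0.477756.
DB = 0.0 + 0.477756 = 0.4778

0.4778


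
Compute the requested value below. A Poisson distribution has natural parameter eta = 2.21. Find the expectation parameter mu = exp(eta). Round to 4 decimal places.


Expectation parameter for Poisson exponential family:
mu = exp(eta).
eta = 2.21.
mu = exp(2.21) = 9.1157

9.1157


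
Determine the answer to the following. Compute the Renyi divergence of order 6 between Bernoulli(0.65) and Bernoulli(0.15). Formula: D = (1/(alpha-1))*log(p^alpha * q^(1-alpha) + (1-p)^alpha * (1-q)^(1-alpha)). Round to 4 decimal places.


Renyi divergence of order alpha between Bernoulli distributions:
D = (1/(alpha-1))*log(p^alpha * q^(1-alpha) + (1-p)^alpha * (1-q)^(1-alpha)).
alpha = 6, p = 0.65, q = 0.15.
p^alpha * q^(1-alpha) = 0.65^6 * 0.15^-5 = 993.170576.
(1-p)^alpha * (1-q)^(1-alpha) = 0.35^6 * 0.85^-5 = 0.004143.
sum = 993.170576 + 0.004143 = 993.174719.
D = (1/5)*log(993.174719) = 1.3802

1.3802


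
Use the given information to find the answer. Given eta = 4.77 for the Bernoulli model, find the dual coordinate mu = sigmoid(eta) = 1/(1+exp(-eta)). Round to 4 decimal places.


Dual coordinate (expectation parameter) for Bernoulli:
mu = 1/(1+exp(-eta)).
eta = 4.77.
exp(-eta) = exp(-4.77) = 0.00848.
mu = 1/(1+0.00848) = 0.9916

0.9916


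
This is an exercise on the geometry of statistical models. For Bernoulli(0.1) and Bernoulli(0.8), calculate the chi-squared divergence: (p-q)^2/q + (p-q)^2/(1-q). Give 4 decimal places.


Chi-squared divergence between Bernoulli distributions:
chi^2 = (p-q)^2/q + (p-q)^2/(1-q).
p = 0.1, q = 0.8, p-q = -0.7.
(p-q)^2 = 0.49.
term1 = 0.49/0.8 = 0.6125.
term2 = 0.49/0.2 = 2.45.
chi^2 = 0.6125 + 2.45 = 3.0625

3.0625


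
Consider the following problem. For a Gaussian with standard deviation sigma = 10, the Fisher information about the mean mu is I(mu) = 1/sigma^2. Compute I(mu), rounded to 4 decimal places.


The Fisher information for the mean of a normal distribution is I(mu) = 1/sigma^2.
sigma = 10, so sigma^2 = 100.
I(mu) = 1/100 = 0.0100

0.0100


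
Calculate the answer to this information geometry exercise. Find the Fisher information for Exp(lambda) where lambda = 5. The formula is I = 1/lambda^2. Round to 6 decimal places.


Fisher information for exponential: I(lambda) = 1/lambda^2.
lambda = 5, lambda^2 = 25.
I = 1/25 = 0.040000

0.040000


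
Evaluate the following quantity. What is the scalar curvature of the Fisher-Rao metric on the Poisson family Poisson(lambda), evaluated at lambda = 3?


This family has a single free parameter, so its statistical manifold
is 1-dimensional. The Riemann curvature tensor of any 1-dimensional
Riemannian manifold vanishes identically, so R = 0.

0


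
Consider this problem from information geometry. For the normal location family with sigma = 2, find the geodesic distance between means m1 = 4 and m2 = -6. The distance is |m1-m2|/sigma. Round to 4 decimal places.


On the fixed-variance normal subfamily, geodesic distance = |m1-m2|/sigma.
|4 - -6| = 10.
sigma = 2.
d = 10/2 = 5.0000

5.0000


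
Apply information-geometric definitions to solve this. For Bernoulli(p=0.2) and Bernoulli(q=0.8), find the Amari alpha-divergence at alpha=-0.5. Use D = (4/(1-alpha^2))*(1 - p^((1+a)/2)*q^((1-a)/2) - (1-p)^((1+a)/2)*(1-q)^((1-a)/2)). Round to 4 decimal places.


Amari alpha-divergence:
D = (4/(1-alpha^2))*(1 - p^((1+a)/2)*q^((1-a)/2) - (1-p)^((1+a)/2)*(1-q)^((1-a)/2)).
alpha = -0.5, p = 0.2, q = 0.8.
e1 = (1+alpha)/2 = 0.25, e2 = (1-alpha)/2 = 0.75.
t1 = p^e1 * q^e2 = 0.2^0.25 * 0.8^0.75 = 0.565685.
t2 = (1-p)^e1 * (1-q)^e2 = 0.8^0.25 * 0.2^0.75 = 0.282843.
4/(1-alpha^2) = 5.333333.
D = 5.333333*(1 - 0.565685 - 0.282843) = 0.8078

0.8078


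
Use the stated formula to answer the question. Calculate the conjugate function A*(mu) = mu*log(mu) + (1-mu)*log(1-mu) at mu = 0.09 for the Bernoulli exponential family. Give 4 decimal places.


Legendre transform for Bernoulli:
A*(mu) = mu*log(mu) + (1-mu)*log(1-mu).
mu = 0.09, 1-mu = 0.91.
mu*log(mu) = 0.09*log(0.09) = -0.216715.
(1-mu)*log(1-mu) = 0.91*log(0.91) = -0.085823.
A* = -0.216715 + -0.085823 = -0.3025

-0.3025


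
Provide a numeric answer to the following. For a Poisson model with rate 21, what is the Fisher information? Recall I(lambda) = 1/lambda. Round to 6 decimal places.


Fisher information for Poisson: I(lambda) = 1/lambda.
lambda = 21.
I(lambda) = 1/21 = 0.047619

0.047619


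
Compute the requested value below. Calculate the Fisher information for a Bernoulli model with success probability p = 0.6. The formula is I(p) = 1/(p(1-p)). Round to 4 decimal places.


For Bernoulli(p), Fisher information is I(p) = 1/(p*(1-p)).
p = 0.6, 1-p = 0.4.
p*(1-p) = 0.24.
I(p) = 1/0.24 = 4.1667

4.1667


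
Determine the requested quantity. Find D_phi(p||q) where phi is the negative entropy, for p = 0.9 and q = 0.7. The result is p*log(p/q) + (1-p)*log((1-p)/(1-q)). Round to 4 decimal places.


Bregman divergence with negative entropy generator:
D = p*log(p/q) + (1-p)*log((1-p)/(1-q)).
p = 0.9, q = 0.7.
p*log(p/q) = 0.9*log(0.9/0.7) = 0.226183.
(1-p)*log((1-p)/(1-q)) = 0.1*log(0.1/0.3) = -0.109861.
D = 0.226183 + -0.109861 = 0.1163

0.1163


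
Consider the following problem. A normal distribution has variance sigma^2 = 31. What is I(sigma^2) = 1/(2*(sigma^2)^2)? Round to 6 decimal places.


Fisher information for variance: I(sigma^2) = 1/(2*sigma^4).
sigma^2 = 31, so sigma^4 = 961.
I = 1/(2*961) = 1/1922 = 0.000520

0.000520


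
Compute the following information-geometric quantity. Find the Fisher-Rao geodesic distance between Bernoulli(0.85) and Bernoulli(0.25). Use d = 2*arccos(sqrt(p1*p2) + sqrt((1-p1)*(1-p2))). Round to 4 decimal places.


Geodesic distance on Bernoulli manifold:
d(p1,p2) = 2*arccos(sqrt(p1*p2) + sqrt((1-p1)*(1-p2))).
sqrt(p1*p2) = sqrt(0.85*0.25) = 0.460977.
sqrt((1-p1)*(1-p2)) = sqrt(0.15*0.75) = 0.33541.
arg = 0.460977 + 0.33541 = 0.796387.
d = 2*arccos(0.796387) = 1.2990

1.2990


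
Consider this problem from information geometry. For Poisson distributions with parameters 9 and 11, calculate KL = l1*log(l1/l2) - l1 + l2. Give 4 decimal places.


KL divergence for Poisson:
KL = l1*log(l1/l2) - l1 + l2.
l1 = 9, l2 = 11.
log(9/11) = -0.200671.
l1*log(l1/l2) = 9 * -0.200671 = -1.806036.
KL = -1.806036 - 9 + 11 = 0.1940

0.1940


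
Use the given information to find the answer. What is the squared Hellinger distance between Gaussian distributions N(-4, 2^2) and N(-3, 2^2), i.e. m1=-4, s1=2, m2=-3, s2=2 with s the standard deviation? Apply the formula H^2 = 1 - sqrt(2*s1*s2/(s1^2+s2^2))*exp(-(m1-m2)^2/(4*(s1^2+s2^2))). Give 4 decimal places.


Squared Hellinger distance for Gaussians:
H^2 = 1 - sqrt(2*s1*s2/(s1^2+s2^2)) * exp(-(m1-m2)^2/(4*(s1^2+s2^2))).
s1^2 = 4, s2^2 = 4, s1^2+s2^2 = 8.
sqrt(2*2*2/(8)) = 1.0.
(m1-m2)^2 = (-1)^2 = 1.
exp(-1/(4*8)) = exp(-0.03125) = 0.969233.
H^2 = 1 - 1.0*0.969233 = 0.0308

0.0308


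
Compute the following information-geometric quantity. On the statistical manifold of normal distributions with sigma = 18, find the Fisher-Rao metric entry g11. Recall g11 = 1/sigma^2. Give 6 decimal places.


For the 2-parameter normal family, the Fisher metric has:
  g11 = 1/sigma^2, g22 = 2/sigma^2.
sigma = 18, sigma^2 = 324.
g11 = 0.003086

0.003086


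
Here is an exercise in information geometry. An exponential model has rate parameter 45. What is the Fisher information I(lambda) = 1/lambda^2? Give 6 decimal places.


Fisher information for exponential: I(lambda) = 1/lambda^2.
lambda = 45, lambda^2 = 2025.
I = 1/2025 = 0.000494

0.000494


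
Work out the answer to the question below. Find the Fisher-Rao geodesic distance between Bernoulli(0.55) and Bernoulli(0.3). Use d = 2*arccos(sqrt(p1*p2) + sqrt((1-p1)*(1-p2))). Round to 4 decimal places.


Geodesic distance on Bernoulli manifold:
d(p1,p2) = 2*arccos(sqrt(p1*p2) + sqrt((1-p1)*(1-p2))).
sqrt(p1*p2) = sqrt(0.55*0.3) = 0.406202.
sqrt((1-p1)*(1-p2)) = sqrt(0.45*0.7) = 0.561249.
arg = 0.406202 + 0.561249 = 0.967451.
d = 2*arccos(0.967451) = 0.5117

0.5117


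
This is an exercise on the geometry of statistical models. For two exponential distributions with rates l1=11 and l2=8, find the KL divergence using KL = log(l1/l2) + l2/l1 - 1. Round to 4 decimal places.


KL divergence for exponential family:
KL = log(l1/l2) + l2/l1 - 1.
log(11/8) = 0.318454.
8/11 = 0.727273.
KL = 0.318454 + 0.727273 - 1 = 0.0457

0.0457


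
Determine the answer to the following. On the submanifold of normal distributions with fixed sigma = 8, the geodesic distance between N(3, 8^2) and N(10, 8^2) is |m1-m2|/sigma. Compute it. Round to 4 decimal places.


On the fixed-variance normal subfamily, geodesic distance = |m1-m2|/sigma.
|3 - 10| = 7.
sigma = 8.
d = 7/8 = 0.8750

0.8750


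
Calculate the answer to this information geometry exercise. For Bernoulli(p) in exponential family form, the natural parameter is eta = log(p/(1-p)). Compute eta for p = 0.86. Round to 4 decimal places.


Natural parameter for Bernoulli: eta = log(p/(1-p)).
p = 0.86, 1-p = 0.14.
p/(1-p) = 6.142857.
eta = log(6.142857) = 1.8153

1.8153


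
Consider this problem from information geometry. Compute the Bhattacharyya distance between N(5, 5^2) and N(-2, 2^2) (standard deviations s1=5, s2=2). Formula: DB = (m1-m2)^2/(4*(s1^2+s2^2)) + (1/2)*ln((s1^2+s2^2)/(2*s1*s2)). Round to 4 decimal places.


Bhattacharyya distance between two Gaussians:
DB = (m1-m2)^2/(4*(s1^2+s2^2)) + (1/2)*ln((s1^2+s2^2)/(2*s1*s2)).
(m1-m2)^2 = (7)^2 = 49.
s1^2+s2^2 = 25 + 4 = 29.
term1 = 49/116 = 0.422414.
term2 = 0.5*ln(29/20.0) = 0.185782.
DB = 0.422414 + 0.185782 = 0.6082

0.6082


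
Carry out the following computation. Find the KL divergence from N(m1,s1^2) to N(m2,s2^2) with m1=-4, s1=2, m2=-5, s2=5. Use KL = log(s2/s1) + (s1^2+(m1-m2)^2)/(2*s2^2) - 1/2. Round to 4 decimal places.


KL divergence between normal distributions:
KL = log(s2/s1) + (s1^2 + (m1-m2)^2)/(2*s2^2) - 1/2.
log(5/2) = 0.916291.
(2^2 + (-4--5)^2)/(2*5^2) = (4 + 1)/50 = 0.1.
KL = 0.916291 + 0.1 - 0.5 = 0.5163

0.5163


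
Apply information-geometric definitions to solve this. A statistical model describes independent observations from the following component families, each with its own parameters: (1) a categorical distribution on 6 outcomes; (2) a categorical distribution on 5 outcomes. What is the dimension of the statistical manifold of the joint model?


The dimension of a statistical manifold equals the number of free
(independent) real parameters of the model. For a product of independent
blocks the parameter counts add.
- categorical on 6 outcomes (probabilities sum to 1): 6-1 = 5.
- categorical on 5 outcomes (probabilities sum to 1): 5-1 = 4.
Total = 5 + 4 = 9.
Dimension = 9

9


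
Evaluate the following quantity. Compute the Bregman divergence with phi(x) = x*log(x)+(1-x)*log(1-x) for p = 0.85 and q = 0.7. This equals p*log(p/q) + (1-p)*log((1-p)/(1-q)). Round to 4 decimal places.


Bregman divergence with negative entropy generator:
D = p*log(p/q) + (1-p)*log((1-p)/(1-q)).
p = 0.85, q = 0.7.
p*log(p/q) = 0.85*log(0.85/0.7) = 0.165033.
(1-p)*log((1-p)/(1-q)) = 0.15*log(0.15/0.3) = -0.103972.
D = 0.165033 + -0.103972 = 0.0611

0.0611


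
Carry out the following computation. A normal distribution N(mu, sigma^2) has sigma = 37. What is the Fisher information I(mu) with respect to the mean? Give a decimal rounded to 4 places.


The Fisher information for the mean of a normal distribution is I(mu) = 1/sigma^2.
sigma = 37, so sigma^2 = 1369.
I(mu) = 1/1369 = 0.0007

0.0007


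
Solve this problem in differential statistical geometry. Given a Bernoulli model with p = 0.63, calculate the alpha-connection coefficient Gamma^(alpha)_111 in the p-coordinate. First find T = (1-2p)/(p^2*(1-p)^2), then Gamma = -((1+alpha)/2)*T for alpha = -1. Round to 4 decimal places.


Skewness (Amari-Chentsov) tensor: T = (1-2p)/(p^2*(1-p)^2).
p = 0.63, 1-2p = -0.26, p^2 = 0.3969, (1-p)^2 = 0.1369.
T = -0.26/(0.3969 * 0.1369) = -4.785076.
In the p-coordinate, Gamma^(alpha) = Gamma^(0) - (alpha/2)*T with Gamma^(0) = (1/2)*g'(p) = -T/2,
so Gamma^(alpha) = -((1+alpha)/2)*T.
alpha = -1, -(1+alpha)/2 = 0.0.
Gamma = 0.0 * -4.785076 = 0.0000

0.0000


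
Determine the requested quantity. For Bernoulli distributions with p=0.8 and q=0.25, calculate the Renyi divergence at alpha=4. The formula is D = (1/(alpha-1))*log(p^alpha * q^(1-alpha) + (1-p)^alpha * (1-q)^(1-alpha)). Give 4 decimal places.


Renyi divergence of order alpha between Bernoulli distributions:
D = (1/(alpha-1))*log(p^alpha * q^(1-alpha) + (1-p)^alpha * (1-q)^(1-alpha)).
alpha = 4, p = 0.8, q = 0.25.
p^alpha * q^(1-alpha) = 0.8^4 * 0.25^-3 = 26.2144.
(1-p)^alpha * (1-q)^(1-alpha) = 0.2^4 * 0.75^-3 = 0.003793.
sum = 26.2144 + 0.003793 = 26.218193.
D = (1/3)*log(26.218193) = 1.0888

1.0888


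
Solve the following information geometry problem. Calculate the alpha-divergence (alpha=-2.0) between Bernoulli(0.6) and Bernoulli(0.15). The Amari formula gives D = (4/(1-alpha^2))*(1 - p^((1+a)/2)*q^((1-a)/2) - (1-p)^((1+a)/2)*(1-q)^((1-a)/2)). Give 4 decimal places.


Amari alpha-divergence:
D = (4/(1-alpha^2))*(1 - p^((1+a)/2)*q^((1-a)/2) - (1-p)^((1+a)/2)*(1-q)^((1-a)/2)).
alpha = -2.0, p = 0.6, q = 0.15.
e1 = (1+alpha)/2 = -0.5, e2 = (1-alpha)/2 = 1.5.
t1 = p^e1 * q^e2 = 0.6^-0.5 * 0.15^1.5 = 0.075.
t2 = (1-p)^e1 * (1-q)^e2 = 0.4^-0.5 * 0.85^1.5 = 1.239077.
4/(1-alpha^2) = -1.333333.
D = -1.333333*(1 - 0.075 - 1.239077) = 0.4188

0.4188


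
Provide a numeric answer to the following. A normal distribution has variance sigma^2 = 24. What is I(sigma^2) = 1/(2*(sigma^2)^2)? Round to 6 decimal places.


Fisher information for variance: I(sigma^2) = 1/(2*sigma^4).
sigma^2 = 24, so sigma^4 = 576.
I = 1/(2*576) = 1/1152 = 0.000868

0.000868


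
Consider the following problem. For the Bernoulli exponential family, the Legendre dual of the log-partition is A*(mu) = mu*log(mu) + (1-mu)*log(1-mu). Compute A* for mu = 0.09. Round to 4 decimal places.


Legendre transform for Bernoulli:
A*(mu) = mu*log(mu) + (1-mu)*log(1-mu).
mu = 0.09, 1-mu = 0.91.
mu*log(mu) = 0.09*log(0.09) = -0.216715.
(1-mu)*log(1-mu) = 0.91*log(0.91) = -0.085823.
A* = -0.216715 + -0.085823 = -0.3025

-0.3025


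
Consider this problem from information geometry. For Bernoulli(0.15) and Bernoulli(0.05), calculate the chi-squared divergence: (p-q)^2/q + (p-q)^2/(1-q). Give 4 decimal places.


Chi-squared divergence between Bernoulli distributions:
chi^2 = (p-q)^2/q + (p-q)^2/(1-q).
p = 0.15, q = 0.05, p-q = 0.1.
(p-q)^2 = 0.01.
term1 = 0.01/0.05 = 0.2.
term2 = 0.01/0.95 = 0.010526.
chi^2 = 0.2 + 0.010526 = 0.2105

0.2105


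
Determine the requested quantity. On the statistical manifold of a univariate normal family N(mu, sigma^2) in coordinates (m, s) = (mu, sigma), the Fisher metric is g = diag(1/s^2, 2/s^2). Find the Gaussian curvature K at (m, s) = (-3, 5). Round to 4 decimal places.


The metric has the form g = (A dm^2 + B ds^2)/s^2 with A = 1, B = 2.
Substitute u = sqrt(A/B)*m: g = B*(du^2 + ds^2)/s^2, i.e. B times the
Poincare upper half-plane metric, which has constant Gaussian curvature -1.
Scaling a 2D metric by a constant c divides the Gaussian curvature by c,
so K = -1/B = -1/(2) = -0.5000 everywhere (the point (m, s) = (-3, 5) is irrelevant:
the curvature is constant).
The requested Gaussian curvature is K = -0.5000.

-0.5000


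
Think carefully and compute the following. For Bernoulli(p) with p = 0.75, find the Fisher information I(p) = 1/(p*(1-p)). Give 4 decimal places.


For Bernoulli(p), Fisher information is I(p) = 1/(p*(1-p)).
p = 0.75, 1-p = 0.25.
p*(1-p) = 0.1875.
I(p) = 1/0.1875 = 5.3333

5.3333


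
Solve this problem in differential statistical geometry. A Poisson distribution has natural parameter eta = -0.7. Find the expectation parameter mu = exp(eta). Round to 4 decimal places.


Expectation parameter for Poisson exponential family:
mu = exp(eta).
eta = -0.7.
mu = exp(-0.7) = 0.4966

0.4966


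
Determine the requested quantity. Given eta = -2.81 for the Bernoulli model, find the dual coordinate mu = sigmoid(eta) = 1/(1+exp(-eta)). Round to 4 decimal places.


Dual coordinate (expectation parameter) for Bernoulli:
mu = 1/(1+exp(-eta)).
eta = -2.81.
exp(-eta) = exp(2.81) = 16.609918.
mu = 1/(1+16.609918) = 0.0568

0.0568


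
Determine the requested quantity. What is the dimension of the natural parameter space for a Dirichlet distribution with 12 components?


Exponential family dimension calculation:
Dirichlet with 12 components has 12 natural parameters.

12


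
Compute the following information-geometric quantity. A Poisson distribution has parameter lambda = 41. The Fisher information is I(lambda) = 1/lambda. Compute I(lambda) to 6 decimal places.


Fisher information for Poisson: I(lambda) = 1/lambda.
lambda = 41.
I(lambda) = 1/41 = 0.024390

0.024390


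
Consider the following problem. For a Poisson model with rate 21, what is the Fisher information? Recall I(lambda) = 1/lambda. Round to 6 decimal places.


Fisher information for Poisson: I(lambda) = 1/lambda.
lambda = 21.
I(lambda) = 1/21 = 0.047619

0.047619
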